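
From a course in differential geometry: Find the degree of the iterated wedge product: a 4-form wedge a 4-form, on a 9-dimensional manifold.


The degree of a wedge product is the sum of the degrees of the individual forms.
Degrees: 4, 4
Total degree = 4 + 4 = 8

8


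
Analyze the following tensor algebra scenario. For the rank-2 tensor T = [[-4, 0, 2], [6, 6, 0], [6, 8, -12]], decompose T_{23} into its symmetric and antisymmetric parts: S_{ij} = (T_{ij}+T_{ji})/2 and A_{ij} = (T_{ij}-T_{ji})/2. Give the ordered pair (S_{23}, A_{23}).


T_{23} = 0
T_{32} = 8
S_{23} = (0 + 8)/2 = 8/2 = 4
A_{23} = (0 - 8)/2 = -8/2 = -4
Check: S + A = 4 + -4 = 0 = T_{23}.

(4, -4)


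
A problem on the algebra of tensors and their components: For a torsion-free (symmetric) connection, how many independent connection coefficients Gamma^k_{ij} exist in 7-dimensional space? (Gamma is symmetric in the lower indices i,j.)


Christoffel symbols Gamma^k_{ij} are symmetric in i,j, so there are d * d(d+1)/2 independent symbols.
d = 7
d(d+1)/2 = 7 * 8 / 2 = 28
Total = 7 * 28 = 196

196


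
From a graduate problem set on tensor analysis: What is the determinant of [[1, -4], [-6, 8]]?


For a 2x2 matrix [[a, b], [c, d]], det = a*d - b*c.
a = 1, b = -4, c = -6, d = 8
a*d = 1 * 8 = 8
b*c = -4 * -6 = 24
det = 8 - 24 = -16

-16


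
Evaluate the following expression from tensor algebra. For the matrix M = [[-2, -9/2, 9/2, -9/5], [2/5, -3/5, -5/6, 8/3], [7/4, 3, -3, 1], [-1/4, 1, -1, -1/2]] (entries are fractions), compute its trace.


The trace is the sum of diagonal entries.
Diagonal: M[1,1] = -2, M[2,2] = -3/5, M[3,3] = -3, M[4,4] = -1/2
Tr(M) = -2 + -3/5 + -3 + -1/2
Computing step by step:
After adding M[1,1]: -2
After adding M[2,2]: -13/5
After adding M[3,3]: -28/5
After adding M[4,4]: -61/10
Tr(M) = -61/10

-61/10


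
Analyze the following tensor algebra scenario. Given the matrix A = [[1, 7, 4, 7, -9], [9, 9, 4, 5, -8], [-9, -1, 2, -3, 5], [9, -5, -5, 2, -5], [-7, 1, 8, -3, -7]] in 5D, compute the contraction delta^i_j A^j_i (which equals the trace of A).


The contraction (trace) of a rank-2 tensor is the sum of its diagonal elements.
Diagonal entries: A[1,1] = 1, A[2,2] = 9, A[3,3] = 2, A[4,4] = 2, A[5,5] = -7
Tr(A) = 1 + 9 + 2 + 2 + -7 = 7

7


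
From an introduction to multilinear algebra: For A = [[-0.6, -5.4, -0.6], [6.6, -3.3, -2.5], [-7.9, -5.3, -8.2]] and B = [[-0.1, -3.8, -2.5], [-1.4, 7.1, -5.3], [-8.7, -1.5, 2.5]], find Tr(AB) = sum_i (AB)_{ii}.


Tr(AB) = sum_i (AB)_{ii} where (AB)_{ii} = sum_k A_{ik} B_{ki}.
(AB)_{11} = -0.6*-0.1 + -5.4*-1.4 + -0.6*-8.7 = 12.84
(AB)_{22} = 6.6*-3.8 + -3.3*7.1 + -2.5*-1.5 = -44.76
(AB)_{33} = -7.9*-2.5 + -5.3*-5.3 + -8.2*2.5 = 27.34
Tr(AB) = 12.84 + -44.76 + 27.34 = -4.58

-4.58


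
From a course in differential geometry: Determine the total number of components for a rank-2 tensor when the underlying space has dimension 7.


The number of components of a rank-r tensor in d dimensions is d^r.
Here d = 7 and r = 2.
7^2 = 49

49


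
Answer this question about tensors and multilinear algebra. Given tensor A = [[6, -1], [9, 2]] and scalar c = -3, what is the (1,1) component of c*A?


Scalar multiplication: (cA)_{ij} = c * A_{ij}.
c = -3
A_{11} = 6
(cA)_{11} = -3 * 6 = -18

-18


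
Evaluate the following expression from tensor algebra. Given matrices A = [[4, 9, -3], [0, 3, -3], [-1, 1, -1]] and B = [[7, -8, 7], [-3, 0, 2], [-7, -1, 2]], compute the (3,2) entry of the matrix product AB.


(AB)_{ij} = sum_k A_{ik} B_{kj}.
For i=3, j=2:
A_{31} * B_{12} = -1 * -8 = 8
A_{32} * B_{22} = 1 * 0 = 0
A_{33} * B_{32} = -1 * -1 = 1
Sum = 8 + 0 + 1 = 9

9


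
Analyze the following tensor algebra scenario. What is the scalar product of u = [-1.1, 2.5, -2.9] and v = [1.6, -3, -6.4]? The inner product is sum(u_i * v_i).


The inner product u . v = sum of u_i * v_i.
Term-by-term: -1.1 * 1.6, 2.5 * -3, -2.9 * -6.4
Products: -1.76, -7.5, 18.56
Sum = -1.76 + -7.5 + 18.56 = 9.3

9.3


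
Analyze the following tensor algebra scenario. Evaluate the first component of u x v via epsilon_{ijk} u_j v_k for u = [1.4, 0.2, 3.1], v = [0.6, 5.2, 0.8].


(u x v)_1 = sum_{j,k} epsilon_{1jk} u_j v_k. Only permutations of (1,2,3) contribute; the two non-zero terms are:
eps_{123} u_2 v_3 = 1 * 0.2 * 0.8 = 0.16
eps_{132} u_3 v_2 = -1 * 3.1 * 5.2 = -16.12
(u x v)_1 = -15.96

-15.96


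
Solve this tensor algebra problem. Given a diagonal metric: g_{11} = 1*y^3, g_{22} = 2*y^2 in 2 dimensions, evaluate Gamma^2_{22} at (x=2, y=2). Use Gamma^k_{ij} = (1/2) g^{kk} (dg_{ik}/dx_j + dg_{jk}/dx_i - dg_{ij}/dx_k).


For a diagonal metric, Gamma^k_{ij} = (1/2) g^{kk} (dg_{ik}/dx_j + dg_{jk}/dx_i - dg_{ij}/dx_k).
The metric is diagonal, so g_{ab} = 0 for a != b.
At the given point: g_{11} = 8, g_{22} = 8
g^{22} = 1/8
dg_{22}/dx_2 = dg_{22}/dx_2 = 8
dg_{22}/dx_2 = dg_{22}/dx_2 = 8
dg_{22}/dx_2 = dg_{22}/dx_2 = 8
Numerator = 8 + 8 - 8 = 8
Gamma^2_{22} = 8 / (2 * 8) = 1/2

1/2


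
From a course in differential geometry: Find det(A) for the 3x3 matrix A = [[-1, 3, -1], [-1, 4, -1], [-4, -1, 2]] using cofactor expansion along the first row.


Expanding along the first row, det(A) = a11*M_11 - a12*M_12 + a13*M_13, where M_1j is the (1,j) minor.
Minor M_11 = 4*2 - -1*-1 = 7
Minor M_12 = -1*2 - -1*-4 = -6
Minor M_13 = -1*-1 - 4*-4 = 17
det = -1*(7) - 3*(-6) + -1*(17)
    = -7 - -18 + -17
    = -6

-6


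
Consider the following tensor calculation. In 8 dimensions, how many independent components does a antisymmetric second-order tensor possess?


A antisymmetric rank-2 tensor in d dimensions has d(d-1)/2 independent components.
d = 8
d(d-1)/2 = 8 * 7 / 2 = 56 / 2 = 28

28


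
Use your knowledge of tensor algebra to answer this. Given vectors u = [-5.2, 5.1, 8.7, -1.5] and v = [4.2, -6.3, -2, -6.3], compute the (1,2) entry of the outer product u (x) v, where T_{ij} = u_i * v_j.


The outer product entry T_{ij} = u_i * v_j.
We need i=1, j=2.
u_1 = -5.2, v_2 = -6.3
T_{1,2} = -5.2 * -6.3 = 32.76

32.76


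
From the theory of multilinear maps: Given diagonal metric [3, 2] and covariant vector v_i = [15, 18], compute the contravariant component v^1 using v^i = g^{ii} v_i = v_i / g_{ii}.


To raise an index with a diagonal metric: v^i = v_i / g_{ii}.
For index 1: v_1 = 15, g_{11} = 3
v^1 = 15 / 3 = 5

5


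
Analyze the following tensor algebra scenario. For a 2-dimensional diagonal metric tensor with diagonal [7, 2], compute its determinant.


For a diagonal metric, the determinant is the product of diagonal entries.
Diagonal entries: 7, 2
det(g) = 7 * 2 = 14

14


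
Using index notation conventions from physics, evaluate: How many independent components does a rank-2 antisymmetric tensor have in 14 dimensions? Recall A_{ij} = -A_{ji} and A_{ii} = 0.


An antisymmetric rank-2 tensor satisfies A_{ij} = -A_{ji}, so diagonal entries are zero.
The independent components are the upper-triangular entries: C(n, 2) = n(n-1)/2.
n = 14
C(14, 2) = 14 * 13 / 2 = 182 / 2 = 91

91


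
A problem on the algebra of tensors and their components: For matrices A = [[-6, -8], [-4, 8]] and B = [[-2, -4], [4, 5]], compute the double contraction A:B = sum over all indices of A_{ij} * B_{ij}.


A:B = sum over all i,j of A_{ij} * B_{ij}.
Row 1: -6*-2=12, -8*-4=32 => row sum = 44
Row 2: -4*4=-16, 8*5=40 => row sum = 24
Total = 44 + 24 = 68

68


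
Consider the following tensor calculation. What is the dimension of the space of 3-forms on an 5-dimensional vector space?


The dimension of the space of p-forms on an n-dimensional space is C(n, p).
n = 5, p = 3
C(5, 3) = 5! / (3! * 2!) = 10

10


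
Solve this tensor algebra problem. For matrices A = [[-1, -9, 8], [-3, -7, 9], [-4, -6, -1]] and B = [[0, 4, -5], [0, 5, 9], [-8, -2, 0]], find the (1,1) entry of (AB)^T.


(AB)^T_{ij} = (AB)_{ji} = sum_k A_{jk} B_{ki}.
For i=1, j=1 we need (AB)_{11}:
A_{11} * B_{11} = -1 * 0 = 0
A_{12} * B_{21} = -9 * 0 = 0
A_{13} * B_{31} = 8 * -8 = -64
Sum = 0 + 0 + -64 = -64

-64


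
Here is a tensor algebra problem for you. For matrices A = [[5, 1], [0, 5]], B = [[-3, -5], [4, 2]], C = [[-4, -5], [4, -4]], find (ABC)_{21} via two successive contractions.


(ABC)_{21} = sum_m (AB)_{2m} C_{m1}. First compute row 2 of AB.
(AB)_{21} = 0*-3 + 5*4 = 20
(AB)_{22} = 0*-5 + 5*2 = 10
Now contract with column 1 of C:
(AB)_{21} * C_{11} = 20 * -4 = -80
(AB)_{22} * C_{21} = 10 * 4 = 40
(ABC)_{21} = -80 + 40 = -40

-40


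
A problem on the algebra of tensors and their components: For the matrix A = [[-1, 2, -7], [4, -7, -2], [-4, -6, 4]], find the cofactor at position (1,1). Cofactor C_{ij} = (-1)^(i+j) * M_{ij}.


To find cofactor C_{11}, delete row 1 and column 1.
The resulting 2x2 submatrix is: [[-7, -2], [-6, 4]]
Minor M_{11} = -7*4 - -2*-6
  = -28 - 12 = -40
Sign = (-1)^(1+1) = (-1)^2 = 1
Cofactor C_{11} = 1 * -40 = -40

-40


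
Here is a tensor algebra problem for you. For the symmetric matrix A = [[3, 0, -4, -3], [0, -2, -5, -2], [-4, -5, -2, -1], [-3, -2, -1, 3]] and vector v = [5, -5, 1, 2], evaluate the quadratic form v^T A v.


First compute Av:
(Av)_1 = 3*5 + 0*-5 + -4*1 + -3*2 = 5
(Av)_2 = 0*5 + -2*-5 + -5*1 + -2*2 = 1
(Av)_3 = -4*5 + -5*-5 + -2*1 + -1*2 = 1
(Av)_4 = -3*5 + -2*-5 + -1*1 + 3*2 = 0
Av = [5, 1, 1, 0]
Then v^T (Av) = 5*5 + -5*1 + 1*1 + 2*0
= 25 + -5 + 1 + 0 = 21

21


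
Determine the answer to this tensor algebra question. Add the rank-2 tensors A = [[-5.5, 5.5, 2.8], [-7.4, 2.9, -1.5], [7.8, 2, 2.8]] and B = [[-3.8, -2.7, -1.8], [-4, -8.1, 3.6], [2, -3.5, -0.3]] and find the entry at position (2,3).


Tensor addition is component-wise: (A + B)_{ij} = A_{ij} + B_{ij}.
A_{23} = -1.5
B_{23} = 3.6
(A + B)_{23} = -1.5 + 3.6 = 2.1

2.1


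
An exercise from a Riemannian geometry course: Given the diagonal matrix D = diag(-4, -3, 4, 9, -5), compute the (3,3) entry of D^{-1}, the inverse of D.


For a diagonal matrix, the inverse has entries (D^{-1})_{ii} = 1/d_{ii}.
The diagonal entries are: d_{11} = -4, d_{22} = -3, d_{33} = 4, d_{44} = 9, d_{55} = -5
We need (D^{-1})_{33} = 1/d_{33} = 1/4 = 1/4

1/4


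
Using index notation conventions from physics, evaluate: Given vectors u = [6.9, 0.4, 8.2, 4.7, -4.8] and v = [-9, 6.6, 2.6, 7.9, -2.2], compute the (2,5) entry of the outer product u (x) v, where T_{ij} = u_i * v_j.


The outer product entry T_{ij} = u_i * v_j.
We need i=2, j=5.
u_2 = 0.4, v_5 = -2.2
T_{2,5} = 0.4 * -2.2 = -0.88

-0.88


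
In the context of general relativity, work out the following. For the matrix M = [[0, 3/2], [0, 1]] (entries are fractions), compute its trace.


The trace is the sum of diagonal entries.
Diagonal: M[1,1] = 0, M[2,2] = 1
Tr(M) = 0 + 1
Computing step by step:
After adding M[1,1]: 0
After adding M[2,2]: 1
Tr(M) = 1

1


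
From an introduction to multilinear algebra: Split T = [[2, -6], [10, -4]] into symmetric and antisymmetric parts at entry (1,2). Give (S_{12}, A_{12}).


T_{12} = -6
T_{21} = 10
S_{12} = (-6 + 10)/2 = 4/2 = 2
A_{12} = (-6 - 10)/2 = -16/2 = -8
Check: S + A = 2 + -8 = -6 = T_{12}.

(2, -8)


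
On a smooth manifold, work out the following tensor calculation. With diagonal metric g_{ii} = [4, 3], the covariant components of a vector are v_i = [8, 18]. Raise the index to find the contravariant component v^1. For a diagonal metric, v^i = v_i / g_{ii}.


To raise an index with a diagonal metric: v^i = v_i / g_{ii}.
For index 1: v_1 = 8, g_{11} = 4
v^1 = 8 / 4 = 2

2


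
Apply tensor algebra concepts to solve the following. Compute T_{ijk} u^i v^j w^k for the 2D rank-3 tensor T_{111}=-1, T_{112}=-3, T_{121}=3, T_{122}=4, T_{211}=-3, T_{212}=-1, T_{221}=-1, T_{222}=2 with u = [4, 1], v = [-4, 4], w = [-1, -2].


S = sum over i,j,k of T_{ijk} u_i v_j w_k. Expanding all 8 terms:
T_{111}*u_1*v_1*w_1 = -1*4*-4*-1 = -16  (running total: -16)
T_{112}*u_1*v_1*w_2 = -3*4*-4*-2 = -96  (running total: -112)
T_{121}*u_1*v_2*w_1 = 3*4*4*-1 = -48  (running total: -160)
T_{122}*u_1*v_2*w_2 = 4*4*4*-2 = -128  (running total: -288)
T_{211}*u_2*v_1*w_1 = -3*1*-4*-1 = -12  (running total: -300)
T_{212}*u_2*v_1*w_2 = -1*1*-4*-2 = -8  (running total: -308)
T_{221}*u_2*v_2*w_1 = -1*1*4*-1 = 4  (running total: -304)
T_{222}*u_2*v_2*w_2 = 2*1*4*-2 = -16  (running total: -320)
S = -320

-320


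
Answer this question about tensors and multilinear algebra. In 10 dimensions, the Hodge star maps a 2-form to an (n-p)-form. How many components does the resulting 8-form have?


The Hodge dual of a p-form on an n-dimensional manifold is an (n-p)-form.
n = 10, p = 2, so dual degree = 10 - 2 = 8
The number of components is C(n, n-p) = C(10, 8) = 45

45


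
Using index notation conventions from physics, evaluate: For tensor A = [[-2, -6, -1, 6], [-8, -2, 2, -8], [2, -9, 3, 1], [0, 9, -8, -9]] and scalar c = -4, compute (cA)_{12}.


Scalar multiplication: (cA)_{ij} = c * A_{ij}.
c = -4
A_{12} = -6
(cA)_{12} = -4 * -6 = 24

24


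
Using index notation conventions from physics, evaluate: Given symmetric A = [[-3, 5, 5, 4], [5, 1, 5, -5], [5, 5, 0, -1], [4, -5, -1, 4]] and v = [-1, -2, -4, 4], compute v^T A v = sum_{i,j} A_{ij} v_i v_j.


First compute Av:
(Av)_1 = -3*-1 + 5*-2 + 5*-4 + 4*4 = -11
(Av)_2 = 5*-1 + 1*-2 + 5*-4 + -5*4 = -47
(Av)_3 = 5*-1 + 5*-2 + 0*-4 + -1*4 = -19
(Av)_4 = 4*-1 + -5*-2 + -1*-4 + 4*4 = 26
Av = [-11, -47, -19, 26]
Then v^T (Av) = -1*-11 + -2*-47 + -4*-19 + 4*26
= 11 + 94 + 76 + 104 = 285

285


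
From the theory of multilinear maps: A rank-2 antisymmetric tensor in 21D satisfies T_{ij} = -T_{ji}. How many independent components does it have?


An antisymmetric rank-2 tensor satisfies A_{ij} = -A_{ji}, so diagonal entries are zero.
The independent components are the upper-triangular entries: C(n, 2) = n(n-1)/2.
n = 21
C(21, 2) = 21 * 20 / 2 = 420 / 2 = 210

210


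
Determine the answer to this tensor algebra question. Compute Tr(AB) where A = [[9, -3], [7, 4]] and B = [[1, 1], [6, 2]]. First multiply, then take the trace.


Tr(AB) = sum_i (AB)_{ii} where (AB)_{ii} = sum_k A_{ik} B_{ki}.
(AB)_{11} = 9*1 + -3*6 = -9
(AB)_{22} = 7*1 + 4*2 = 15
Tr(AB) = -9 + 15 = 6

6


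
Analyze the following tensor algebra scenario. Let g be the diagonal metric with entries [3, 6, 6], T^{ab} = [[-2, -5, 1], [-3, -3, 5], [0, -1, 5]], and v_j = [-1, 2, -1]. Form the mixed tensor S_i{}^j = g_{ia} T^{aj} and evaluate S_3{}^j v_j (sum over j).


Step 1: lower the first index. For a diagonal metric, g_{ia} T^{aj} = g_{ii} T^{ij} (no sum on i).
g_{33} = 6
S_3{}^1 = 6 * T^{31} = 6 * 0 = 0
S_3{}^2 = 6 * T^{32} = 6 * -1 = -6
S_3{}^3 = 6 * T^{33} = 6 * 5 = 30
Step 2: contract S_3{}^j with v_j.
S_3{}^1 * v_1 = 0 * -1 = 0
S_3{}^2 * v_2 = -6 * 2 = -12
S_3{}^3 * v_3 = 30 * -1 = -30
Result = 0 + -12 + -30 = -42

-42


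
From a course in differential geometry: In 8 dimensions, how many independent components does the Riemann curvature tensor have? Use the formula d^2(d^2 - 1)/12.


The Riemann tensor in d dimensions has d^2(d^2 - 1)/12 independent components.
d = 8, so d^2 = 64
d^2 - 1 = 63
d^2(d^2 - 1) = 64 * 63 = 4032
Divide by 12: 4032 / 12 = 336

336


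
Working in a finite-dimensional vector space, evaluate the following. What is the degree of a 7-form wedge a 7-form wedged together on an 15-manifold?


The degree of a wedge product is the sum of the degrees of the individual forms.
Degrees: 7, 7
Total degree = 7 + 7 = 14

14


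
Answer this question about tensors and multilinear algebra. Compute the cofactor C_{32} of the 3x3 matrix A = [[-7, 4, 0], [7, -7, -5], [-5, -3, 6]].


To find cofactor C_{32}, delete row 3 and column 2.
The resulting 2x2 submatrix is: [[-7, 0], [7, -5]]
Minor M_{32} = -7*-5 - 0*7
  = 35 - 0 = 35
Sign = (-1)^(3+2) = (-1)^5 = -1
Cofactor C_{32} = -1 * 35 = -35

-35


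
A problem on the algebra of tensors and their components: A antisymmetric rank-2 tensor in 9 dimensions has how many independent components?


A antisymmetric rank-2 tensor in d dimensions has d(d-1)/2 independent components.
d = 9
d(d-1)/2 = 9 * 8 / 2 = 72 / 2 = 36

36


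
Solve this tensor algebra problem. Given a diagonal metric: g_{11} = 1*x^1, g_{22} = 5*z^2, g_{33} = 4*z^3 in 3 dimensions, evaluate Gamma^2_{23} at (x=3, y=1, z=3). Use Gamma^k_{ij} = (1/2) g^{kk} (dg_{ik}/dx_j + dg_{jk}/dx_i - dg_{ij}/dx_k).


For a diagonal metric, Gamma^k_{ij} = (1/2) g^{kk} (dg_{ik}/dx_j + dg_{jk}/dx_i - dg_{ij}/dx_k).
The metric is diagonal, so g_{ab} = 0 for a != b.
At the given point: g_{11} = 3, g_{22} = 45, g_{33} = 108
g^{22} = 1/45
dg_{22}/dx_3 = dg_{22}/dx_3 = 30
dg_{32}/dx_2 = 0 (off-diagonal)
dg_{23}/dx_2 = 0 (off-diagonal)
Numerator = 30 + 0 - 0 = 30
Gamma^2_{23} = 30 / (2 * 45) = 1/3

1/3


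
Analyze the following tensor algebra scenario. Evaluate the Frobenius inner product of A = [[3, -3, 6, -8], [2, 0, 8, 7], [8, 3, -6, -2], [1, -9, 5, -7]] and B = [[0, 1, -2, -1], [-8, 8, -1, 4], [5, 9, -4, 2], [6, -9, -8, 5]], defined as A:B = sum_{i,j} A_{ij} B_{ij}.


A:B = sum over all i,j of A_{ij} * B_{ij}.
Row 1: 3*0=0, -3*1=-3, 6*-2=-12, -8*-1=8 => row sum = -7
Row 2: 2*-8=-16, 0*8=0, 8*-1=-8, 7*4=28 => row sum = 4
Row 3: 8*5=40, 3*9=27, -6*-4=24, -2*2=-4 => row sum = 87
Row 4: 1*6=6, -9*-9=81, 5*-8=-40, -7*5=-35 => row sum = 12
Total = -7 + 4 + 87 + 12 = 96

96


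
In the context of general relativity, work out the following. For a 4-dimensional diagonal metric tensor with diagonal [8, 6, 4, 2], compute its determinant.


For a diagonal metric, the determinant is the product of diagonal entries.
Diagonal entries: 8, 6, 4, 2
det(g) = 8 * 6 * 4 * 2 = 384

384


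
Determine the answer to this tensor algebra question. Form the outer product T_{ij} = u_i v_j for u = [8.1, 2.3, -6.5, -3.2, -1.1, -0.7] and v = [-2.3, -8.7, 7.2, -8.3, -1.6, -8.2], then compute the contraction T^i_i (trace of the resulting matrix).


The outer product gives T_{ij} = u_i v_j.
The trace (contraction) is Tr(T) = sum_i T_{ii} = sum_i u_i v_i.
Diagonal entries:
T_{11} = u_1 * v_1 = 8.1 * -2.3 = -18.63
T_{22} = u_2 * v_2 = 2.3 * -8.7 = -20.01
T_{33} = u_3 * v_3 = -6.5 * 7.2 = -46.8
T_{44} = u_4 * v_4 = -3.2 * -8.3 = 26.56
T_{55} = u_5 * v_5 = -1.1 * -1.6 = 1.76
T_{66} = u_6 * v_6 = -0.7 * -8.2 = 5.74
Tr(T) = -18.63 + -20.01 + -46.8 + 26.56 + 1.76 + 5.74 = -51.38

-51.38


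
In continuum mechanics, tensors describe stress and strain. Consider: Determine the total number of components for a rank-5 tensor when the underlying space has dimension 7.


The number of components of a rank-r tensor in d dimensions is d^r.
Here d = 7 and r = 5.
7^5 = 16807

16807


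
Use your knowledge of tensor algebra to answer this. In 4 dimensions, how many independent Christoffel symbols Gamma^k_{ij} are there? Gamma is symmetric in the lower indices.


Christoffel symbols Gamma^k_{ij} are symmetric in i,j, so there are d * d(d+1)/2 independent symbols.
d = 4
d(d+1)/2 = 4 * 5 / 2 = 10
Total = 4 * 10 = 40

40


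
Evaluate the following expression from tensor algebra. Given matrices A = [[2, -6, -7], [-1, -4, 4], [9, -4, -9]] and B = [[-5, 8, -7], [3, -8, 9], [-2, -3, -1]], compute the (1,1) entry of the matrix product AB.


(AB)_{ij} = sum_k A_{ik} B_{kj}.
For i=1, j=1:
A_{11} * B_{11} = 2 * -5 = -10
A_{12} * B_{21} = -6 * 3 = -18
A_{13} * B_{31} = -7 * -2 = 14
Sum = -10 + -18 + 14 = -14

-14


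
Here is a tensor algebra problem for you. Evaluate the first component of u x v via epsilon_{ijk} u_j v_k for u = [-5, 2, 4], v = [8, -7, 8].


(u x v)_1 = sum_{j,k} epsilon_{1jk} u_j v_k. Only permutations of (1,2,3) contribute; the two non-zero terms are:
eps_{123} u_2 v_3 = 1 * 2 * 8 = 16
eps_{132} u_3 v_2 = -1 * 4 * -7 = 28
(u x v)_1 = 44

44


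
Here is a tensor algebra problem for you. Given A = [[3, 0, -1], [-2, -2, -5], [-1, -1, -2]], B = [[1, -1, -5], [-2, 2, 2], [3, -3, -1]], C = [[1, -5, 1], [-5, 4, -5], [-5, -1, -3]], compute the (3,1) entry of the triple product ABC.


(ABC)_{31} = sum_m (AB)_{3m} C_{m1}. First compute row 3 of AB.
(AB)_{31} = -1*1 + -1*-2 + -2*3 = -5
(AB)_{32} = -1*-1 + -1*2 + -2*-3 = 5
(AB)_{33} = -1*-5 + -1*2 + -2*-1 = 5
Now contract with column 1 of C:
(AB)_{31} * C_{11} = -5 * 1 = -5
(AB)_{32} * C_{21} = 5 * -5 = -25
(AB)_{33} * C_{31} = 5 * -5 = -25
(ABC)_{31} = -5 + -25 + -25 = -55

-55


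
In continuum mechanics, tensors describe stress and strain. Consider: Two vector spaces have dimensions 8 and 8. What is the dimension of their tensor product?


The dimension of a tensor product is the product of dimensions.
dim(V) = 8, dim(W) = 8
dim(V (x) W) = 8 * 8 = 64

64


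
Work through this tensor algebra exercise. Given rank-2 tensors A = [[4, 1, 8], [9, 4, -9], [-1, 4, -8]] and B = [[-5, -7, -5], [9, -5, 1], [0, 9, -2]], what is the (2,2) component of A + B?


Tensor addition is component-wise: (A + B)_{ij} = A_{ij} + B_{ij}.
A_{22} = 4
B_{22} = -5
(A + B)_{22} = 4 + -5 = -1

-1


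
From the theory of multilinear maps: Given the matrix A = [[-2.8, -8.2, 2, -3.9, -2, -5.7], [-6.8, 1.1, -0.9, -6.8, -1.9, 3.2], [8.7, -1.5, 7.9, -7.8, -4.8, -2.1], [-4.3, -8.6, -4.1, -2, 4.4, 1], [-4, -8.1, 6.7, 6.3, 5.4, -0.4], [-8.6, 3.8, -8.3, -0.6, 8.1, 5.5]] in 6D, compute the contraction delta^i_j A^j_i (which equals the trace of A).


The contraction (trace) of a rank-2 tensor is the sum of its diagonal elements.
Diagonal entries: A[1,1] = -2.8, A[2,2] = 1.1, A[3,3] = 7.9, A[4,4] = -2, A[5,5] = 5.4, A[6,6] = 5.5
Tr(A) = -2.8 + 1.1 + 7.9 + -2 + 5.4 + 5.5 = 15.1

15.1


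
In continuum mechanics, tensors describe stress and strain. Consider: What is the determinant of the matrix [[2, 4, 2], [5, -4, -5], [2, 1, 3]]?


Expanding along the first row, det(A) = a11*M_11 - a12*M_12 + a13*M_13, where M_1j is the (1,j) minor.
Minor M_11 = -4*3 - -5*1 = -7
Minor M_12 = 5*3 - -5*2 = 25
Minor M_13 = 5*1 - -4*2 = 13
det = 2*(-7) - 4*(25) + 2*(13)
    = -14 - 100 + 26
    = -88

-88


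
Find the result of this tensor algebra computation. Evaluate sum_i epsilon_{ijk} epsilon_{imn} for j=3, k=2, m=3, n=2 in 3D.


Using the identity: epsilon_{ijk} epsilon_{imn} = delta_{jm} delta_{kn} - delta_{jn} delta_{km}.
delta_{33} = 1
delta_{22} = 1
delta_{32} = 0
delta_{23} = 0
Result = 1 * 1 - 0 * 0 = 1 - 0 = 1

1


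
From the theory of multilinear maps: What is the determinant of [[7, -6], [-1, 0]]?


For a 2x2 matrix [[a, b], [c, d]], det = a*d - b*c.
a = 7, b = -6, c = -1, d = 0
a*d = 7 * 0 = 0
b*c = -6 * -1 = 6
det = 0 - 6 = -6

-6


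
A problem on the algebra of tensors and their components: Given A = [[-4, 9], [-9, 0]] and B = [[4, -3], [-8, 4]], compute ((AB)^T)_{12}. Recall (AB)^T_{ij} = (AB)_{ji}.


(AB)^T_{ij} = (AB)_{ji} = sum_k A_{jk} B_{ki}.
For i=1, j=2 we need (AB)_{21}:
A_{21} * B_{11} = -9 * 4 = -36
A_{22} * B_{21} = 0 * -8 = 0
Sum = -36 + 0 = -36

-36


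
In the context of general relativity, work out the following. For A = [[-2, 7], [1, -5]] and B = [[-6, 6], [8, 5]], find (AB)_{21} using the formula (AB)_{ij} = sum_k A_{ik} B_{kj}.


(AB)_{ij} = sum_k A_{ik} B_{kj}.
For i=2, j=1:
A_{21} * B_{11} = 1 * -6 = -6
A_{22} * B_{21} = -5 * 8 = -40
Sum = -6 + -40 = -46

-46


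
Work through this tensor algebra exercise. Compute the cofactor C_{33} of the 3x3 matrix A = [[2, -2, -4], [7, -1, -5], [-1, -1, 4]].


To find cofactor C_{33}, delete row 3 and column 3.
The resulting 2x2 submatrix is: [[2, -2], [7, -1]]
Minor M_{33} = 2*-1 - -2*7
  = -2 - -14 = 12
Sign = (-1)^(3+3) = (-1)^6 = 1
Cofactor C_{33} = 1 * 12 = 12

12


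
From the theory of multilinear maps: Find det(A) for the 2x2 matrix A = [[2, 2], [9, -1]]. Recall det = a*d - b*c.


For a 2x2 matrix [[a, b], [c, d]], det = a*d - b*c.
a = 2, b = 2, c = 9, d = -1
a*d = 2 * -1 = -2
b*c = 2 * 9 = 18
det = -2 - 18 = -20

-20


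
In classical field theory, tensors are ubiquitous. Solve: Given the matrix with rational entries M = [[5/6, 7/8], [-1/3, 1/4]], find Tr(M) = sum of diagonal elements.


The trace is the sum of diagonal entries.
Diagonal: M[1,1] = 5/6, M[2,2] = 1/4
Tr(M) = 5/6 + 1/4
Computing step by step:
After adding M[1,1]: 5/6
After adding M[2,2]: 13/12
Tr(M) = 13/12

13/12


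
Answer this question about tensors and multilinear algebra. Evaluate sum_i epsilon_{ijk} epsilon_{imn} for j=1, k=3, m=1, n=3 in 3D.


Using the identity: epsilon_{ijk} epsilon_{imn} = delta_{jm} delta_{kn} - delta_{jn} delta_{km}.
delta_{11} = 1
delta_{33} = 1
delta_{13} = 0
delta_{31} = 0
Result = 1 * 1 - 0 * 0 = 1 - 0 = 1

1


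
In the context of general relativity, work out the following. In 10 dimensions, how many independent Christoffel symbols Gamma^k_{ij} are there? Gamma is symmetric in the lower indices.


Christoffel symbols Gamma^k_{ij} are symmetric in i,j, so there are d * d(d+1)/2 independent symbols.
d = 10
d(d+1)/2 = 10 * 11 / 2 = 55
Total = 10 * 55 = 550

550


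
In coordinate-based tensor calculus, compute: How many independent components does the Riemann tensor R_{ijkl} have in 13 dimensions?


The Riemann tensor in d dimensions has d^2(d^2 - 1)/12 independent components.
d = 13, so d^2 = 169
d^2 - 1 = 168
d^2(d^2 - 1) = 169 * 168 = 28392
Divide by 12: 28392 / 12 = 2366

2366


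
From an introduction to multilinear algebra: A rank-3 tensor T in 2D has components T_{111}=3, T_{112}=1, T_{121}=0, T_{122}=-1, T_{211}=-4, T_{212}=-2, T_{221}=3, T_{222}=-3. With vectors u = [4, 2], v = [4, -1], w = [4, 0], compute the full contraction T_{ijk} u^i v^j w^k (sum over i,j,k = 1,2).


S = sum over i,j,k of T_{ijk} u_i v_j w_k. Expanding all 8 terms:
T_{111}*u_1*v_1*w_1 = 3*4*4*4 = 192  (running total: 192)
T_{112}*u_1*v_1*w_2 = 1*4*4*0 = 0  (running total: 192)
T_{121}*u_1*v_2*w_1 = 0*4*-1*4 = 0  (running total: 192)
T_{122}*u_1*v_2*w_2 = -1*4*-1*0 = 0  (running total: 192)
T_{211}*u_2*v_1*w_1 = -4*2*4*4 = -128  (running total: 64)
T_{212}*u_2*v_1*w_2 = -2*2*4*0 = 0  (running total: 64)
T_{221}*u_2*v_2*w_1 = 3*2*-1*4 = -24  (running total: 40)
T_{222}*u_2*v_2*w_2 = -3*2*-1*0 = 0  (running total: 40)
S = 40

40


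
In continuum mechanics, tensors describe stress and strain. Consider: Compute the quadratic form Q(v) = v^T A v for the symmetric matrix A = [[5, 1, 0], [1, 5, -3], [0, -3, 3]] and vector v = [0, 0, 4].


First compute Av:
(Av)_1 = 5*0 + 1*0 + 0*4 = 0
(Av)_2 = 1*0 + 5*0 + -3*4 = -12
(Av)_3 = 0*0 + -3*0 + 3*4 = 12
Av = [0, -12, 12]
Then v^T (Av) = 0*0 + 0*-12 + 4*12
= 0 + 0 + 48 = 48

48


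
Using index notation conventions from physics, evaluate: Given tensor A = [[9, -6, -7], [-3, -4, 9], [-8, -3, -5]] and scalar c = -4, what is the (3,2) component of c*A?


Scalar multiplication: (cA)_{ij} = c * A_{ij}.
c = -4
A_{32} = -3
(cA)_{32} = -4 * -3 = 12

12


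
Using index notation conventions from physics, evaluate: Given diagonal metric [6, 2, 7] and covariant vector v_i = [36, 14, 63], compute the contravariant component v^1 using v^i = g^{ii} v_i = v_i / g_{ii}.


To raise an index with a diagonal metric: v^i = v_i / g_{ii}.
For index 1: v_1 = 36, g_{11} = 6
v^1 = 36 / 6 = 6

6


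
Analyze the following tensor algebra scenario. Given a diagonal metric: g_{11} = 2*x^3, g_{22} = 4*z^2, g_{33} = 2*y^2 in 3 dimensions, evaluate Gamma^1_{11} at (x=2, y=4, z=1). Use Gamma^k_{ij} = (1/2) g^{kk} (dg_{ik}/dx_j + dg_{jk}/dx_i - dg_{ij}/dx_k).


For a diagonal metric, Gamma^k_{ij} = (1/2) g^{kk} (dg_{ik}/dx_j + dg_{jk}/dx_i - dg_{ij}/dx_k).
The metric is diagonal, so g_{ab} = 0 for a != b.
At the given point: g_{11} = 16, g_{22} = 4, g_{33} = 32
g^{11} = 1/16
dg_{11}/dx_1 = dg_{11}/dx_1 = 24
dg_{11}/dx_1 = dg_{11}/dx_1 = 24
dg_{11}/dx_1 = dg_{11}/dx_1 = 24
Numerator = 24 + 24 - 24 = 24
Gamma^1_{11} = 24 / (2 * 16) = 3/4

3/4


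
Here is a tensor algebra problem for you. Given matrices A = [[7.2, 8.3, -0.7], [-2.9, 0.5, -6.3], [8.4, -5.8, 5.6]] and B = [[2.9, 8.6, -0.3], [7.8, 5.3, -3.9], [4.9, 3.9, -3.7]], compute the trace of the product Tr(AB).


Tr(AB) = sum_i (AB)_{ii} where (AB)_{ii} = sum_k A_{ik} B_{ki}.
(AB)_{11} = 7.2*2.9 + 8.3*7.8 + -0.7*4.9 = 82.19
(AB)_{22} = -2.9*8.6 + 0.5*5.3 + -6.3*3.9 = -46.86
(AB)_{33} = 8.4*-0.3 + -5.8*-3.9 + 5.6*-3.7 = -0.62
Tr(AB) = 82.19 + -46.86 + -0.62 = 34.71

34.71


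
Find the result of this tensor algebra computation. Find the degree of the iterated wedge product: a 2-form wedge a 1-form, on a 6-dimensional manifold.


The degree of a wedge product is the sum of the degrees of the individual forms.
Degrees: 2, 1
Total degree = 2 + 1 = 3

3


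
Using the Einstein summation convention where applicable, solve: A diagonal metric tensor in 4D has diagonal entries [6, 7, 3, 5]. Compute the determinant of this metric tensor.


For a diagonal metric, the determinant is the product of diagonal entries.
Diagonal entries: 6, 7, 3, 5
det(g) = 6 * 7 * 3 * 5 = 630

630


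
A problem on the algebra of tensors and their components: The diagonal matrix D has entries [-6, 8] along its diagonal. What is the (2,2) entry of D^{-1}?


For a diagonal matrix, the inverse has entries (D^{-1})_{ii} = 1/d_{ii}.
The diagonal entries are: d_{11} = -6, d_{22} = 8
We need (D^{-1})_{22} = 1/d_{22} = 1/8 = 1/8

1/8


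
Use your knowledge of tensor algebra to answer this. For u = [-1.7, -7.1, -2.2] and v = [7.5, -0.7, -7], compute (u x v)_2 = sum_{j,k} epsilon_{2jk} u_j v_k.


(u x v)_2 = sum_{j,k} epsilon_{2jk} u_j v_k. Only permutations of (1,2,3) contribute; the two non-zero terms are:
eps_{213} u_1 v_3 = -1 * -1.7 * -7 = -11.9
eps_{231} u_3 v_1 = 1 * -2.2 * 7.5 = -16.5
(u x v)_2 = -28.4

-28.4


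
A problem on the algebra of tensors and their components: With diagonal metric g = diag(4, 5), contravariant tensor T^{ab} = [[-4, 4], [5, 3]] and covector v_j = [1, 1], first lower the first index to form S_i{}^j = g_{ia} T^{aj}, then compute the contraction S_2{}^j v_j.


Step 1: lower the first index. For a diagonal metric, g_{ia} T^{aj} = g_{ii} T^{ij} (no sum on i).
g_{22} = 5
S_2{}^1 = 5 * T^{21} = 5 * 5 = 25
S_2{}^2 = 5 * T^{22} = 5 * 3 = 15
Step 2: contract S_2{}^j with v_j.
S_2{}^1 * v_1 = 25 * 1 = 25
S_2{}^2 * v_2 = 15 * 1 = 15
Result = 25 + 15 = 40

40


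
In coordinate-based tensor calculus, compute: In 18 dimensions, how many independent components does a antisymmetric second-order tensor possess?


A antisymmetric rank-2 tensor in d dimensions has d(d-1)/2 independent components.
d = 18
d(d-1)/2 = 18 * 17 / 2 = 306 / 2 = 153

153


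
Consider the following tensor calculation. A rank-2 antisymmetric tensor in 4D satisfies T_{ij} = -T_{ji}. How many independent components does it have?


An antisymmetric rank-2 tensor satisfies A_{ij} = -A_{ji}, so diagonal entries are zero.
The independent components are the upper-triangular entries: C(n, 2) = n(n-1)/2.
n = 4
C(4, 2) = 4 * 3 / 2 = 12 / 2 = 6

6


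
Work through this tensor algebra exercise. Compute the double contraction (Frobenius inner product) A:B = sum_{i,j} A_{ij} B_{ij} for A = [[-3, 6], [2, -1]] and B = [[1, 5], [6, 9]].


A:B = sum over all i,j of A_{ij} * B_{ij}.
Row 1: -3*1=-3, 6*5=30 => row sum = 27
Row 2: 2*6=12, -1*9=-9 => row sum = 3
Total = 27 + 3 = 30

30


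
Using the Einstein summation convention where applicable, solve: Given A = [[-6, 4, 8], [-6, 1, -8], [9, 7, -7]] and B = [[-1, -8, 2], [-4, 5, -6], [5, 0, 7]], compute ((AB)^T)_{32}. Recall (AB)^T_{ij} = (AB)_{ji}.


(AB)^T_{ij} = (AB)_{ji} = sum_k A_{jk} B_{ki}.
For i=3, j=2 we need (AB)_{23}:
A_{21} * B_{13} = -6 * 2 = -12
A_{22} * B_{23} = 1 * -6 = -6
A_{23} * B_{33} = -8 * 7 = -56
Sum = -12 + -6 + -56 = -74

-74


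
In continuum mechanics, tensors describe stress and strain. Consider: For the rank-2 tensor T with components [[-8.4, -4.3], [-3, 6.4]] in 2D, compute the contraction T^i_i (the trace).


The contraction (trace) of a rank-2 tensor is the sum of its diagonal elements.
Diagonal entries: A[1,1] = -8.4, A[2,2] = 6.4
Tr(A) = -8.4 + 6.4 = -2

-2


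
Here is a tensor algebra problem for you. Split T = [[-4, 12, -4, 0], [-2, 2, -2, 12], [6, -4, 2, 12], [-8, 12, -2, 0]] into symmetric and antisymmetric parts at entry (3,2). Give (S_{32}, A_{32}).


T_{32} = -4
T_{23} = -2
S_{32} = (-4 + -2)/2 = -6/2 = -3
A_{32} = (-4 - -2)/2 = -2/2 = -1
Check: S + A = -3 + -1 = -4 = T_{32}.

(-3, -1)


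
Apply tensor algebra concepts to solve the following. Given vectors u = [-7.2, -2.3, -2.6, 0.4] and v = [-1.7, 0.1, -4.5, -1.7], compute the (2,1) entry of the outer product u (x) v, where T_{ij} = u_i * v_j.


The outer product entry T_{ij} = u_i * v_j.
We need i=2, j=1.
u_2 = -2.3, v_1 = -1.7
T_{2,1} = -2.3 * -1.7 = 3.91

3.91


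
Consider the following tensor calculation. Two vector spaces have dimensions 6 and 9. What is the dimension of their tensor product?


The dimension of a tensor product is the product of dimensions.
dim(V) = 6, dim(W) = 9
dim(V (x) W) = 6 * 9 = 54

54


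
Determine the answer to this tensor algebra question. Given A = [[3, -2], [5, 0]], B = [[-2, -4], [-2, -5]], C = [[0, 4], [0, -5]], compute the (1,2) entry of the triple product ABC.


(ABC)_{12} = sum_m (AB)_{1m} C_{m2}. First compute row 1 of AB.
(AB)_{11} = 3*-2 + -2*-2 = -2
(AB)_{12} = 3*-4 + -2*-5 = -2
Now contract with column 2 of C:
(AB)_{11} * C_{12} = -2 * 4 = -8
(AB)_{12} * C_{22} = -2 * -5 = 10
(ABC)_{12} = -8 + 10 = 2

2


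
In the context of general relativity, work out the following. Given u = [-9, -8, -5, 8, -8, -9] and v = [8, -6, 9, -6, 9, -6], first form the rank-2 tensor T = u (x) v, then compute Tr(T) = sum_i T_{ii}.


The outer product gives T_{ij} = u_i v_j.
The trace (contraction) is Tr(T) = sum_i T_{ii} = sum_i u_i v_i.
Diagonal entries:
T_{11} = u_1 * v_1 = -9 * 8 = -72
T_{22} = u_2 * v_2 = -8 * -6 = 48
T_{33} = u_3 * v_3 = -5 * 9 = -45
T_{44} = u_4 * v_4 = 8 * -6 = -48
T_{55} = u_5 * v_5 = -8 * 9 = -72
T_{66} = u_6 * v_6 = -9 * -6 = 54
Tr(T) = -72 + 48 + -45 + -48 + -72 + 54 = -135

-135


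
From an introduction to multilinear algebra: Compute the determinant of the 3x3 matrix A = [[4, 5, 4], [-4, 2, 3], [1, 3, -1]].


Expanding along the first row, det(A) = a11*M_11 - a12*M_12 + a13*M_13, where M_1j is the (1,j) minor.
Minor M_11 = 2*-1 - 3*3 = -11
Minor M_12 = -4*-1 - 3*1 = 1
Minor M_13 = -4*3 - 2*1 = -14
det = 4*(-11) - 5*(1) + 4*(-14)
    = -44 - 5 + -56
    = -105

-105


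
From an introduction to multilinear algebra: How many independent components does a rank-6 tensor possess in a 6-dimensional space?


The number of components of a rank-r tensor in d dimensions is d^r.
Here d = 6 and r = 6.
6^6 = 46656

46656


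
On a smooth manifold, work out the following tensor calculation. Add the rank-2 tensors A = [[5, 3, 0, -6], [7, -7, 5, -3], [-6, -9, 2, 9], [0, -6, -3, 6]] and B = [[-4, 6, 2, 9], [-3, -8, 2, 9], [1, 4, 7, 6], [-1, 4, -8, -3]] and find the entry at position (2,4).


Tensor addition is component-wise: (A + B)_{ij} = A_{ij} + B_{ij}.
A_{24} = -3
B_{24} = 9
(A + B)_{24} = -3 + 9 = 6

6


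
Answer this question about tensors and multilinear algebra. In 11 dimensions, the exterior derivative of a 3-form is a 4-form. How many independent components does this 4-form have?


The exterior derivative of a p-form is a (p+1)-form.
Its number of independent components is C(n, p+1).
n = 11, p+1 = 4
C(11, 4) = 330

330


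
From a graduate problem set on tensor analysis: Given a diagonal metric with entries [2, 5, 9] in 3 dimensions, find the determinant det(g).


For a diagonal metric, the determinant is the product of diagonal entries.
Diagonal entries: 2, 5, 9
det(g) = 2 * 5 * 9 = 90

90


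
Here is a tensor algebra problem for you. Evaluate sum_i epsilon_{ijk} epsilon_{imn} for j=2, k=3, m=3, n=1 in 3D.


Using the identity: epsilon_{ijk} epsilon_{imn} = delta_{jm} delta_{kn} - delta_{jn} delta_{km}.
delta_{23} = 0
delta_{31} = 0
delta_{21} = 0
delta_{33} = 1
Result = 0 * 0 - 0 * 1 = 0 - 0 = 0

0


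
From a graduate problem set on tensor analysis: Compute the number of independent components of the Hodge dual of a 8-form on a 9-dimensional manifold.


The Hodge dual of a p-form on an n-dimensional manifold is an (n-p)-form.
n = 9, p = 8, so dual degree = 9 - 8 = 1
The number of components is C(n, n-p) = C(9, 1) = 9

9


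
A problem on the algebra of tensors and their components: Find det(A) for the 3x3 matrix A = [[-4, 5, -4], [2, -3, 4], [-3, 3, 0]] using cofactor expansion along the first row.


Expanding along the first row, det(A) = a11*M_11 - a12*M_12 + a13*M_13, where M_1j is the (1,j) minor.
Minor M_11 = -3*0 - 4*3 = -12
Minor M_12 = 2*0 - 4*-3 = 12
Minor M_13 = 2*3 - -3*-3 = -3
det = -4*(-12) - 5*(12) + -4*(-3)
    = 48 - 60 + 12
    = 0

0


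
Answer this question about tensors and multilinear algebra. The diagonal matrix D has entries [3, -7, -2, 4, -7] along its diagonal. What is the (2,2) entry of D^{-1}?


For a diagonal matrix, the inverse has entries (D^{-1})_{ii} = 1/d_{ii}.
The diagonal entries are: d_{11} = 3, d_{22} = -7, d_{33} = -2, d_{44} = 4, d_{55} = -7
We need (D^{-1})_{22} = 1/d_{22} = 1/-7 = -1/7

-1/7


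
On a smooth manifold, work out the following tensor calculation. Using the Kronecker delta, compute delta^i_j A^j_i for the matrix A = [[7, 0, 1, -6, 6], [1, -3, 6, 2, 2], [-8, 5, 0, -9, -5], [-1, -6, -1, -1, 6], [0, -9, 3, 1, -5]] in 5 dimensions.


The contraction (trace) of a rank-2 tensor is the sum of its diagonal elements.
Diagonal entries: A[1,1] = 7, A[2,2] = -3, A[3,3] = 0, A[4,4] = -1, A[5,5] = -5
Tr(A) = 7 + -3 + 0 + -1 + -5 = -2

-2


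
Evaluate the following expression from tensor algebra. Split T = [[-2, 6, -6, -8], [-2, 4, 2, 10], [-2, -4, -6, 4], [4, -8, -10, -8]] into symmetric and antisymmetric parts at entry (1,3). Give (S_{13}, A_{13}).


T_{13} = -6
T_{31} = -2
S_{13} = (-6 + -2)/2 = -8/2 = -4
A_{13} = (-6 - -2)/2 = -4/2 = -2
Check: S + A = -4 + -2 = -6 = T_{13}.

(-4, -2)


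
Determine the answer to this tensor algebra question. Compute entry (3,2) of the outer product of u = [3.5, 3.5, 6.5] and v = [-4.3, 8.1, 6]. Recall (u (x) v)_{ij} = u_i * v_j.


The outer product entry T_{ij} = u_i * v_j.
We need i=3, j=2.
u_3 = 6.5, v_2 = 8.1
T_{3,2} = 6.5 * 8.1 = 52.65

52.65


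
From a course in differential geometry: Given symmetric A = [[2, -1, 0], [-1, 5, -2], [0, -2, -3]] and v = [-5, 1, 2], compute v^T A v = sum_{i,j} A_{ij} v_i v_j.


First compute Av:
(Av)_1 = 2*-5 + -1*1 + 0*2 = -11
(Av)_2 = -1*-5 + 5*1 + -2*2 = 6
(Av)_3 = 0*-5 + -2*1 + -3*2 = -8
Av = [-11, 6, -8]
Then v^T (Av) = -5*-11 + 1*6 + 2*-8
= 55 + 6 + -16 = 45

45


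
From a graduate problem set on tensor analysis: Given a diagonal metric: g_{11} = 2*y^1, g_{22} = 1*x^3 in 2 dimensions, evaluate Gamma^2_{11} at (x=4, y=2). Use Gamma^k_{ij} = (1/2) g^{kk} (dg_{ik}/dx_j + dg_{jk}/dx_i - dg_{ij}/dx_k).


For a diagonal metric, Gamma^k_{ij} = (1/2) g^{kk} (dg_{ik}/dx_j + dg_{jk}/dx_i - dg_{ij}/dx_k).
The metric is diagonal, so g_{ab} = 0 for a != b.
At the given point: g_{11} = 4, g_{22} = 64
g^{22} = 1/64
dg_{12}/dx_1 = 0 (off-diagonal)
dg_{12}/dx_1 = 0 (off-diagonal)
dg_{11}/dx_2 = dg_{11}/dx_2 = 2
Numerator = 0 + 0 - 2 = -2
Gamma^2_{11} = -2 / (2 * 64) = -1/64

-1/64


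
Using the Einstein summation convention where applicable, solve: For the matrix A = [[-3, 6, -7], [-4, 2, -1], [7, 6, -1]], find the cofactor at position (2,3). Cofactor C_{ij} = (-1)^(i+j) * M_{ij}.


To find cofactor C_{23}, delete row 2 and column 3.
The resulting 2x2 submatrix is: [[-3, 6], [7, 6]]
Minor M_{23} = -3*6 - 6*7
  = -18 - 42 = -60
Sign = (-1)^(2+3) = (-1)^5 = -1
Cofactor C_{23} = -1 * -60 = 60

60


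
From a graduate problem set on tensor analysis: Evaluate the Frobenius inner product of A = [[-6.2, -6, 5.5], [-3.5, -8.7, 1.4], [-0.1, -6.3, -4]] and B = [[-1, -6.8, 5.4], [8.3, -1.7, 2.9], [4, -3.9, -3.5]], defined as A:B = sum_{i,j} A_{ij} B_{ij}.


A:B = sum over all i,j of A_{ij} * B_{ij}.
Row 1: -6.2*-1=6.2, -6*-6.8=40.8, 5.5*5.4=29.7 => row sum = 76.7
Row 2: -3.5*8.3=-29.05, -8.7*-1.7=14.79, 1.4*2.9=4.06 => row sum = -10.2
Row 3: -0.1*4=-0.4, -6.3*-3.9=24.57, -4*-3.5=14 => row sum = 38.17
Total = 76.7 + -10.2 + 38.17 = 104.67

104.67
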